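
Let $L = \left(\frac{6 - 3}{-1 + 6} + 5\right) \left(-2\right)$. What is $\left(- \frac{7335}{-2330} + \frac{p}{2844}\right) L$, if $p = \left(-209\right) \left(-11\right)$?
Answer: $- \frac{36704374}{828315} \approx -44.312$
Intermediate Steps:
$p = 2299$
$L = - \frac{56}{5}$ ($L = \left(\frac{3}{5} + 5\right) \left(-2\right) = \frac{28}{5} \left(-2\right) = - \frac{56}{5} \approx -11.2$)
$\left(- \frac{7335}{-2330} + \frac{p}{2844}\right) L = \left(- \frac{7335}{-2330} + \frac{2299}{2844}\right) \left(- \frac{56}{5}\right) = \left(\left(-7335\right) \left(- \frac{1}{2330}\right) + 2299 \cdot \frac{1}{2844}\right) \left(- \frac{56}{5}\right) = \left(\frac{1467}{466} + \frac{2299}{2844}\right) \left(- \frac{56}{5}\right) = \frac{2621741}{662652} \left(- \frac{56}{5}\right) = - \frac{36704374}{828315}$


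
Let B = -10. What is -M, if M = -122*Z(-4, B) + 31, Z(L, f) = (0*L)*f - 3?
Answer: -397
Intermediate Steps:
Z(L, f) = -3 (Z(L, f) = 0*f - 3 = 0 - 3 = -3)
M = 397 (M = -122*(-3) + 31 = 366 + 31 = 397)
-M = -1*397 = -397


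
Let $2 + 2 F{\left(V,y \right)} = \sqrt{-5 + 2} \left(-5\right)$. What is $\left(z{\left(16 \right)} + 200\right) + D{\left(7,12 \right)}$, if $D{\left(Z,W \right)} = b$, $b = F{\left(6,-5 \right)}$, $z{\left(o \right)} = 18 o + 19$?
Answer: $506 - \frac{5 i \sqrt{3}}{2} \approx 506.0 - 4.3301 i$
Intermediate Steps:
$z{\left(o \right)} = 19 + 18 o$
$F{\left(V,y \right)} = -1 - \frac{5 i \sqrt{3}}{2}$ ($F{\left(V,y \right)} = -1 + \frac{\sqrt{-5 + 2} \left(-5\right)}{2} = -1 + \frac{\sqrt{-3} \left(-5\right)}{2} = -1 + \frac{i \sqrt{3} \left(-5\right)}{2} = -1 + \frac{\left(-5\right) i \sqrt{3}}{2} = -1 - \frac{5 i \sqrt{3}}{2}$)
$b = -1 - \frac{5 i \sqrt{3}}{2} \approx -1.0 - 4.3301 i$
$D{\left(Z,W \right)} = -1 - \frac{5 i \sqrt{3}}{2}$
$\left(z{\left(16 \right)} + 200\right) + D{\left(7,12 \right)} = \left(\left(19 + 18 \cdot 16\right) + 200\right) - \left(1 + \frac{5 i \sqrt{3}}{2}\right) = \left(\left(19 + 288\right) + 200\right) - \left(1 + \frac{5 i \sqrt{3}}{2}\right) = \left(307 + 200\right) - \left(1 + \frac{5 i \sqrt{3}}{2}\right) = 507 - \left(1 + \frac{5 i \sqrt{3}}{2}\right) = 506 - \frac{5 i \sqrt{3}}{2}$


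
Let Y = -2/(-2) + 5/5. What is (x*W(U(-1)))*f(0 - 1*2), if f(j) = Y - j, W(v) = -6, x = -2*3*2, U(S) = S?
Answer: 288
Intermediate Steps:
x = -12 (x = -6*2 = -12)
Y = 2 (Y = -2*(-½) + 5*(⅕) = 1 + 1 = 2)
f(j) = 2 - j
(x*W(U(-1)))*f(0 - 1*2) = (-12*(-6))*(2 - (0 - 1*2)) = 72*(2 - (0 - 2)) = 72*(2 - 1*(-2)) = 72*(2 + 2) = 72*4 = 288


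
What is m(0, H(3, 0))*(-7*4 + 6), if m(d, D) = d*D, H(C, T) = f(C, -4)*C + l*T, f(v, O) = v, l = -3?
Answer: 0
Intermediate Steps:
H(C, T) = C² - 3*T (H(C, T) = C*C - 3*T = C² - 3*T)
m(d, D) = D*d
m(0, H(3, 0))*(-7*4 + 6) = ((3² - 3*0)*0)*(-7*4 + 6) = ((9 + 0)*0)*(-28 + 6) = (9*0)*(-22) = 0*(-22) = 0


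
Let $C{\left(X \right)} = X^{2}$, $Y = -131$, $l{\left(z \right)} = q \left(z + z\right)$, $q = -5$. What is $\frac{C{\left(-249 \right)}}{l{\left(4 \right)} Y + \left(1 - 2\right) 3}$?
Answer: $\frac{62001}{5237} \approx 11.839$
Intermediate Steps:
$l{\left(z \right)} = - 10 z$ ($l{\left(z \right)} = - 5 \left(z + z\right) = - 5 \cdot 2 z = - 10 z$)
$\frac{C{\left(-249 \right)}}{l{\left(4 \right)} Y + \left(1 - 2\right) 3} = \frac{\left(-249\right)^{2}}{\left(-10\right) 4 \left(-131\right) + \left(1 - 2\right) 3} = \frac{62001}{\left(-40\right) \left(-131\right) - 3} = \frac{62001}{5240 - 3} = \frac{62001}{5237}$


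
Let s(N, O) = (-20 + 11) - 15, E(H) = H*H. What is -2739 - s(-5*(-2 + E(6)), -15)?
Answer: -2715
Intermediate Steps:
E(H) = H²
s(N, O) = -24 (s(N, O) = -9 - 15 = -24)
-2739 - s(-5*(-2 + E(6)), -15) = -2739 - 1*(-24) = -2739 + 24 = -2715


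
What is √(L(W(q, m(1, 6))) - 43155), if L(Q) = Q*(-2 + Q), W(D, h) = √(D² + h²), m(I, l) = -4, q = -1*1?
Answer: √(-43138 - 2*√17) ≈ 207.72*I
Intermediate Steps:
q = -1
√(L(W(q, m(1, 6))) - 43155) = √(√((-1)² + (-4)²)*(-2 + √((-1)² + (-4)²)) - 43155) = √(√(1 + 16)*(-2 + √(1 + 16)) - 43155) = √(√17*(-2 + √17) - 43155) = √(-43155 + √17*(-2 + √17))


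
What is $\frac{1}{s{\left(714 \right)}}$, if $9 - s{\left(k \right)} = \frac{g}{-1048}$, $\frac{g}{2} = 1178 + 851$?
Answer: $\frac{524}{6745} \approx 0.077687$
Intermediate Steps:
$g = 4058$ ($g = 2 \left(1178 + 851\right) = 2 \cdot 2029 = 4058$)
$s{\left(k \right)} = \frac{6745}{524}$ ($s{\left(k \right)} = 9 - \frac{4058}{-1048} = 9 - 4058 \left(- \frac{1}{1048}\right) = 9 - - \frac{2029}{524} = 9 + \frac{2029}{524} = \frac{6745}{524}$)
$\frac{1}{s{\left(714 \right)}} = \frac{1}{\frac{6745}{524}} = \frac{524}{6745}$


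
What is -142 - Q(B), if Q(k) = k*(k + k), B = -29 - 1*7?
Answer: -2734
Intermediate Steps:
B = -36 (B = -29 - 7 = -36)
Q(k) = 2*k² (Q(k) = k*(2*k) = 2*k²)
-142 - Q(B) = -142 - 2*(-36)² = -142 - 2*1296 = -142 - 1*2592 = -142 - 2592 = -2734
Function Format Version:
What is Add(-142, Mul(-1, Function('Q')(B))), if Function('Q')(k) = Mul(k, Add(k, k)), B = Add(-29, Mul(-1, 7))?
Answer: -2734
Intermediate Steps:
B = -36 (B = Add(-29, -7) = -36)
Function('Q')(k) = Mul(2, Pow(k, 2)) (Function('Q')(k) = Mul(k, Mul(2, k)) = Mul(2, Pow(k, 2)))
Add(-142, Mul(-1, Function('Q')(B))) = Add(-142, Mul(-1, Mul(2, Pow(-36, 2)))) = Add(-142, Mul(-1, Mul(2, 1296))) = Add(-142, Mul(-1, 2592)) = Add(-142, -2592) = -2734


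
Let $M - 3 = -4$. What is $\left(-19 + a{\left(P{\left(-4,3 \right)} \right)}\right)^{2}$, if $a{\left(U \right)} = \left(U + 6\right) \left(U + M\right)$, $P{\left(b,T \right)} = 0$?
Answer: $625$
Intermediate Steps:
$M = -1$ ($M = 3 - 4 = -1$)
$a{\left(U \right)} = \left(-1 + U\right) \left(6 + U\right)$ ($a{\left(U \right)} = \left(U + 6\right) \left(U - 1\right) = \left(6 + U\right) \left(-1 + U\right) = \left(-1 + U\right) \left(6 + U\right)$)
$\left(-19 + a{\left(P{\left(-4,3 \right)} \right)}\right)^{2} = \left(-19 + \left(-6 + 0^{2} + 5 \cdot 0\right)\right)^{2} = \left(-19 + \left(-6 + 0 + 0\right)\right)^{2} = \left(-19 - 6\right)^{2} = \left(-25\right)^{2} = 625$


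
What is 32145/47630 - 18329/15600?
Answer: -37154827/74302800 ≈ -0.50005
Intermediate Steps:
32145/47630 - 18329/15600 = 32145*(1/47630) - 18329*1/15600 = 6429/9526 - 18329/15600 = -37154827/74302800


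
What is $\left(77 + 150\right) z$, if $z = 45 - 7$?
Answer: $8626$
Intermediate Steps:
$z = 38$
$\left(77 + 150\right) z = \left(77 + 150\right) 38 = 227 \cdot 38 = 8626$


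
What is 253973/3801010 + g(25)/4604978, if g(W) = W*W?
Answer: 292978927211/4375891856945 ≈ 0.066953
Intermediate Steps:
g(W) = W²
253973/3801010 + g(25)/4604978 = 253973/3801010 + 25²/4604978 = 253973*(1/3801010) + 625*(1/4604978) = 253973/3801010 + 625/4604978 = 292978927211/4375891856945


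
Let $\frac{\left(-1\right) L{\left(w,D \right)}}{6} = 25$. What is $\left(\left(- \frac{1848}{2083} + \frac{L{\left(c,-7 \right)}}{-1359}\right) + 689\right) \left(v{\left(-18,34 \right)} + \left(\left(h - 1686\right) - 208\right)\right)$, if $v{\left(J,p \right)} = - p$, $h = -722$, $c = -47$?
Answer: $- \frac{1720927800050}{943599} \approx -1.8238 \cdot 10^{6}$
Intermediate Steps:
$L{\left(w,D \right)} = -150$ ($L{\left(w,D \right)} = \left(-6\right) 25 = -150$)
$\left(\left(- \frac{1848}{2083} + \frac{L{\left(c,-7 \right)}}{-1359}\right) + 689\right) \left(v{\left(-18,34 \right)} + \left(\left(h - 1686\right) - 208\right)\right) = \left(\left(- \frac{1848}{2083} - \frac{150}{-1359}\right) + 689\right) \left(\left(-1\right) 34 - 2616\right) = \left(\left(\left(-1848\right) \frac{1}{2083} - - \frac{50}{453}\right) + 689\right) \left(-34 - 2616\right) = \left(\left(- \frac{1848}{2083} + \frac{50}{453}\right) + 689\right) \left(-34 - 2616\right) = \left(- \frac{732994}{943599} + 689\right) \left(-2650\right) = \frac{649406717}{943599} \left(-2650\right) = - \frac{1720927800050}{943599}$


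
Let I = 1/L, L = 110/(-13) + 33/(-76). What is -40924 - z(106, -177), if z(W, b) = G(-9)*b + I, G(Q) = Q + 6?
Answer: -364347007/8789 ≈ -41455.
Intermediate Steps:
L = -8789/988 (L = 110*(-1/13) + 33*(-1/76) = -110/13 - 33/76 = -8789/988 ≈ -8.8958)
I = -988/8789 (I = 1/(-8789/988) = -988/8789 ≈ -0.11241)
G(Q) = 6 + Q
z(W, b) = -988/8789 - 3*b (z(W, b) = (6 - 9)*b - 988/8789 = -3*b - 988/8789 = -988/8789 - 3*b)
-40924 - z(106, -177) = -40924 - (-988/8789 - 3*(-177)) = -40924 - (-988/8789 + 531) = -40924 - 1*4665971/8789 = -40924 - 4665971/8789 = -364347007/8789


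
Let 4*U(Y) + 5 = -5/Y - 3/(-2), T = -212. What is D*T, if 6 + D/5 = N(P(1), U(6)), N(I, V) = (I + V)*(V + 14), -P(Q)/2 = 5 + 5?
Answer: 10620935/36 ≈ 2.9503e+5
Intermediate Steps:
U(Y) = -7/8 - 5/(4*Y) (U(Y) = -5/4 + (-5/Y - 3/(-2))/4 = -5/4 + (-5/Y - 3*(-½))/4 = -5/4 + (-5/Y + 3/2)/4 = -5/4 + (3/2 - 5/Y)/4 = -5/4 + (3/8 - 5/(4*Y)) = -7/8 - 5/(4*Y))
P(Q) = -20 (P(Q) = -2*(5 + 5) = -2*10 = -20)
N(I, V) = (14 + V)*(I + V) (N(I, V) = (I + V)*(14 + V) = (14 + V)*(I + V))
D = -200395/144 (D = -30 + 5*(((⅛)*(-10 - 7*6)/6)² + 14*(-20) + 14*((⅛)*(-10 - 7*6)/6) - 5*(-10 - 7*6)/(2*6)) = -30 + 5*(((⅛)*(⅙)*(-10 - 42))² - 280 + 14*((⅛)*(⅙)*(-10 - 42)) - 5*(-10 - 42)/(2*6)) = -30 + 5*(((⅛)*(⅙)*(-52))² - 280 + 14*((⅛)*(⅙)*(-52)) - 5*(-52)/(2*6)) = -30 + 5*((-13/12)² - 280 + 14*(-13/12) - 20*(-13/12)) = -30 + 5*(169/144 - 280 - 91/6 + 65/3) = -30 + 5*(-39215/144) = -30 - 196075/144 = -200395/144 ≈ -1391.6)
D*T = -200395/144*(-212) = 10620935/36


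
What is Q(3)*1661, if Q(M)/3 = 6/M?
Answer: 9966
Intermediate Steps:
Q(M) = 18/M (Q(M) = 3*(6/M) = 18/M)
Q(3)*1661 = (18/3)*1661 = (18*(⅓))*1661 = 6*1661 = 9966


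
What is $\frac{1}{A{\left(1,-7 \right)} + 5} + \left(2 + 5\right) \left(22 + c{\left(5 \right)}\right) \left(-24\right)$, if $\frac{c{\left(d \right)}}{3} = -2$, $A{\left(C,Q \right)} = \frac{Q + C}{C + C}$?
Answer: $- \frac{5375}{2} \approx -2687.5$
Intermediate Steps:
$A{\left(C,Q \right)} = \frac{C + Q}{2 C}$
$c{\left(d \right)} = -6$ ($c{\left(d \right)} = 3 \left(-2\right) = -6$)
$\frac{1}{A{\left(1,-7 \right)} + 5} + \left(2 + 5\right) \left(22 + c{\left(5 \right)}\right) \left(-24\right) = \frac{1}{\frac{1 - 7}{2 \cdot 1} + 5} + \left(2 + 5\right) \left(22 - 6\right) \left(-24\right) = \frac{1}{\frac{1}{2} \cdot 1 \left(-6\right) + 5} + 7 \cdot 16 \left(-24\right) = \frac{1}{-3 + 5} + 112 \left(-24\right) = \frac{1}{2} - 2688 = - \frac{5375}{2}$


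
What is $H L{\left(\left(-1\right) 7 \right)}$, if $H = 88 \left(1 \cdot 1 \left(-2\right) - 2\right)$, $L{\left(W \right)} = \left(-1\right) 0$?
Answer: $0$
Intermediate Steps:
$L{\left(W \right)} = 0$
$H = -352$ ($H = 88 \left(1 \left(-2\right) - 2\right) = 88 \left(-2 - 2\right) = 88 \left(-4\right) = -352$)
$H L{\left(\left(-1\right) 7 \right)} = \left(-352\right) 0 = 0$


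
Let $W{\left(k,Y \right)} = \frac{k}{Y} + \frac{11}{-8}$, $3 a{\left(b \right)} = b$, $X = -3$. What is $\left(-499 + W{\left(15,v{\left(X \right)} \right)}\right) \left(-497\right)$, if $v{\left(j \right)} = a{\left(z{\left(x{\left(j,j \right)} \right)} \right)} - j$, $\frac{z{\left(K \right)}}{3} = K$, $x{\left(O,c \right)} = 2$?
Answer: $\frac{1977563}{8} \approx 2.472 \cdot 10^{5}$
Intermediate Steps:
$z{\left(K \right)} = 3 K$
$a{\left(b \right)} = \frac{b}{3}$
$v{\left(j \right)} = 2 - j$ ($v{\left(j \right)} = \frac{3 \cdot 2}{3} - j = \frac{1}{3} \cdot 6 - j = 2 - j$)
$W{\left(k,Y \right)} = - \frac{11}{8} + \frac{k}{Y}$ ($W{\left(k,Y \right)} = \frac{k}{Y} + 11 \left(- \frac{1}{8}\right) = \frac{k}{Y} - \frac{11}{8} = - \frac{11}{8} + \frac{k}{Y}$)
$\left(-499 + W{\left(15,v{\left(X \right)} \right)}\right) \left(-497\right) = \left(-499 - \left(\frac{11}{8} - \frac{15}{2 - -3}\right)\right) \left(-497\right) = \left(-499 - \left(\frac{11}{8} - \frac{15}{2 + 3}\right)\right) \left(-497\right) = \left(-499 - \left(\frac{11}{8} - \frac{15}{5}\right)\right) \left(-497\right) = \left(-499 + \left(- \frac{11}{8} + 15 \cdot \frac{1}{5}\right)\right) \left(-497\right) = \left(-499 + \left(- \frac{11}{8} + 3\right)\right) \left(-497\right) = \left(-499 + \frac{13}{8}\right) \left(-497\right) = \left(- \frac{3979}{8}\right) \left(-497\right) = \frac{1977563}{8}$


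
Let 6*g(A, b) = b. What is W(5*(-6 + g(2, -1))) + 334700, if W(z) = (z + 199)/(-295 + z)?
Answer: 654337491/1955 ≈ 3.3470e+5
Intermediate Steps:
g(A, b) = b/6
W(z) = (199 + z)/(-295 + z)
W(5*(-6 + g(2, -1))) + 334700 = (199 + 5*(-6 + (⅙)*(-1)))/(-295 + 5*(-6 + (⅙)*(-1))) + 334700 = (199 + 5*(-6 - ⅙))/(-295 + 5*(-6 - ⅙)) + 334700 = (199 + 5*(-37/6))/(-295 + 5*(-37/6)) + 334700 = (199 - 185/6)/(-295 - 185/6) + 334700 = (1009/6)/(-1955/6) + 334700 = -6/1955*1009/6 + 334700 = -1009/1955 + 334700 = 654337491/1955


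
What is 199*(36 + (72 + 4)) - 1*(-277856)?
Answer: 300144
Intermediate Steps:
199*(36 + (72 + 4)) - 1*(-277856) = 199*(36 + 76) + 277856 = 199*112 + 277856 = 22288 + 277856 = 300144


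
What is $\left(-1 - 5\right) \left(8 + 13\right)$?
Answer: $-126$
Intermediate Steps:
$\left(-1 - 5\right) \left(8 + 13\right) = \left(-1 - 5\right) 21 = \left(-6\right) 21 = -126$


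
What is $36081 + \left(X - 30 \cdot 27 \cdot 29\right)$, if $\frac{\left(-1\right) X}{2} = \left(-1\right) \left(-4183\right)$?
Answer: $4225$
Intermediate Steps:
$X = -8366$ ($X = - 2 \left(\left(-1\right) \left(-4183\right)\right) = \left(-2\right) 4183 = -8366$)
$36081 + \left(X - 30 \cdot 27 \cdot 29\right) = 36081 - \left(8366 + 30 \cdot 27 \cdot 29\right) = 36081 - \left(8366 + 810 \cdot 29\right) = 36081 - 31856 = 4225$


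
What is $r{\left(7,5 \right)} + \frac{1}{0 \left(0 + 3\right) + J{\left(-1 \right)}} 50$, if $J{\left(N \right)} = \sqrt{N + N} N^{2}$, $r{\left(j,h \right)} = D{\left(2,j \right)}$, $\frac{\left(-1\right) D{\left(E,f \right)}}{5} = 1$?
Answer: $-5 - 25 i \sqrt{2} \approx -5.0 - 35.355 i$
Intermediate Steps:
$D{\left(E,f \right)} = -5$ ($D{\left(E,f \right)} = \left(-5\right) 1 = -5$)
$r{\left(j,h \right)} = -5$
$J{\left(N \right)} = \sqrt{2} N^{\frac{5}{2}}$ ($J{\left(N \right)} = \sqrt{2 N} N^{2} = \sqrt{2} \sqrt{N} N^{2} = \sqrt{2} N^{\frac{5}{2}}$)
$r{\left(7,5 \right)} + \frac{1}{0 \left(0 + 3\right) + J{\left(-1 \right)}} 50 = -5 + \frac{1}{0 \left(0 + 3\right) + \sqrt{2} \left(-1\right)^{\frac{5}{2}}} \cdot 50 = -5 + \frac{1}{0 \cdot 3 + \sqrt{2} i} 50 = -5 + \frac{1}{0 + i \sqrt{2}} \cdot 50 = -5 + \frac{1}{i \sqrt{2}} \cdot 50 = -5 + - \frac{i \sqrt{2}}{2} \cdot 50 = -5 - 25 i \sqrt{2}$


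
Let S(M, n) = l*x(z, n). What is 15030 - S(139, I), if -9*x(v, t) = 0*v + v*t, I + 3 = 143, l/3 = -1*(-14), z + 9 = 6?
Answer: 13070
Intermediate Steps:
z = -3 (z = -9 + 6 = -3)
l = 42 (l = 3*(-1*(-14)) = 3*14 = 42)
I = 140 (I = -3 + 143 = 140)
x(v, t) = -t*v/9 (x(v, t) = -(0*v + v*t)/9 = -(0 + t*v)/9 = -t*v/9)
S(M, n) = 14*n (S(M, n) = 42*(-⅑*n*(-3)) = 42*(n/3) = 14*n)
15030 - S(139, I) = 15030 - 14*140 = 15030 - 1*1960 = 15030 - 1960 = 13070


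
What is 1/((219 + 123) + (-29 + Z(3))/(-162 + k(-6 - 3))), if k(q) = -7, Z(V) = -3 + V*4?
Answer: 169/57818 ≈ 0.0029230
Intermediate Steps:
Z(V) = -3 + 4*V
1/((219 + 123) + (-29 + Z(3))/(-162 + k(-6 - 3))) = 1/((219 + 123) + (-29 + (-3 + 4*3))/(-162 - 7)) = 1/(342 + (-29 + (-3 + 12))/(-169)) = 1/(342 + (-29 + 9)*(-1/169)) = 1/(342 - 20*(-1/169)) = 1/(342 + 20/169) = 1/(57818/169) = 169/57818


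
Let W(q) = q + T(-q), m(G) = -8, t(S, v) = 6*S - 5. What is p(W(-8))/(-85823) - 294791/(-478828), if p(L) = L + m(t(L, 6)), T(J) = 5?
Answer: 3615016443/5870636492 ≈ 0.61578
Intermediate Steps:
t(S, v) = -5 + 6*S
W(q) = 5 + q (W(q) = q + 5 = 5 + q)
p(L) = -8 + L (p(L) = L - 8 = -8 + L)
p(W(-8))/(-85823) - 294791/(-478828) = (-8 + (5 - 8))/(-85823) - 294791/(-478828) = (-8 - 3)*(-1/85823) - 294791*(-1/478828) = -11*(-1/85823) + 42113/68404 = 11/85823 + 42113/68404 = 3615016443/5870636492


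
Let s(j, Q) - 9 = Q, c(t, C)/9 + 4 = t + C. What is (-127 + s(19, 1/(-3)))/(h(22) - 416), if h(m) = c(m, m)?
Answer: 355/168 ≈ 2.1131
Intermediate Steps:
c(t, C) = -36 + 9*C + 9*t (c(t, C) = -36 + 9*(t + C) = -36 + 9*(C + t) = -36 + (9*C + 9*t) = -36 + 9*C + 9*t)
s(j, Q) = 9 + Q
h(m) = -36 + 18*m (h(m) = -36 + 9*m + 9*m = -36 + 18*m)
(-127 + s(19, 1/(-3)))/(h(22) - 416) = (-127 + (9 + 1/(-3)))/((-36 + 18*22) - 416) = (-127 + (9 - ⅓))/((-36 + 396) - 416) = (-127 + 26/3)/(360 - 416) = -355/3/(-56) = -355/3*(-1/56) = 355/168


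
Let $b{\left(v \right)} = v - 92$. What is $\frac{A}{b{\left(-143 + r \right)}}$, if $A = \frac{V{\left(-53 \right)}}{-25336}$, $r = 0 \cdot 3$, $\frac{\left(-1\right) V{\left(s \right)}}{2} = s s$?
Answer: $- \frac{2809}{2976980} \approx -0.00094357$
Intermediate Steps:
$V{\left(s \right)} = - 2 s^{2}$ ($V{\left(s \right)} = - 2 s s = - 2 s^{2}$)
$r = 0$
$A = \frac{2809}{12668}$ ($A = \frac{\left(-2\right) \left(-53\right)^{2}}{-25336} = \left(-2\right) 2809 \left(- \frac{1}{25336}\right) = \left(-5618\right) \left(- \frac{1}{25336}\right) = \frac{2809}{12668} \approx 0.22174$)
$b{\left(v \right)} = -92 + v$
$\frac{A}{b{\left(-143 + r \right)}} = \frac{2809}{12668 \left(-92 + \left(-143 + 0\right)\right)} = \frac{2809}{12668 \left(-92 - 143\right)} = \frac{2809}{12668 \left(-235\right)} = \frac{2809}{12668} \left(- \frac{1}{235}\right) = - \frac{2809}{2976980}$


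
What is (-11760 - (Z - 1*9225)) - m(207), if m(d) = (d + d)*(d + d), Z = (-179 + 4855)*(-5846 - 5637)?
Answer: 53520577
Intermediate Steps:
Z = -53694508 (Z = 4676*(-11483) = -53694508)
m(d) = 4*d² (m(d) = (2*d)*(2*d) = 4*d²)
(-11760 - (Z - 1*9225)) - m(207) = (-11760 - (-53694508 - 1*9225)) - 4*207² = (-11760 - (-53694508 - 9225)) - 4*42849 = (-11760 - 1*(-53703733)) - 1*171396 = (-11760 + 53703733) - 171396 = 53691973 - 171396 = 53520577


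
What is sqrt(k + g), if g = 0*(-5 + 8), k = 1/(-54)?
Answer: I*sqrt(6)/18 ≈ 0.13608*I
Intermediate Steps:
k = -1/54 ≈ -0.018519
g = 0 (g = 0*3 = 0)
sqrt(k + g) = sqrt(-1/54 + 0) = sqrt(-1/54) = I*sqrt(6)/18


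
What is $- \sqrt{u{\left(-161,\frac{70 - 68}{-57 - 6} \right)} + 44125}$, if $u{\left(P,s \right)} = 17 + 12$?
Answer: $- 3 \sqrt{4906} \approx -210.13$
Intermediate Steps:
$u{\left(P,s \right)} = 29$
$- \sqrt{u{\left(-161,\frac{70 - 68}{-57 - 6} \right)} + 44125} = - \sqrt{29 + 44125} = - \sqrt{44154} = - 3 \sqrt{4906}$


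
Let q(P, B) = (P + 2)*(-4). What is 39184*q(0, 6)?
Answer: -313472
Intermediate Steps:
q(P, B) = -8 - 4*P (q(P, B) = (2 + P)*(-4) = -8 - 4*P)
39184*q(0, 6) = 39184*(-8 - 4*0) = 39184*(-8 + 0) = 39184*(-8) = -313472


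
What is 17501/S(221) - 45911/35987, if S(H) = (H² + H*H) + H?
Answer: -3865016146/3523235261 ≈ -1.0970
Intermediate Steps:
S(H) = H + 2*H² (S(H) = (H² + H²) + H = 2*H² + H = H + 2*H²)
17501/S(221) - 45911/35987 = 17501/((221*(1 + 2*221))) - 45911/35987 = 17501/((221*(1 + 442))) - 45911*1/35987 = 17501/((221*443)) - 45911/35987 = 17501/97903 - 45911/35987 = -3865016146/3523235261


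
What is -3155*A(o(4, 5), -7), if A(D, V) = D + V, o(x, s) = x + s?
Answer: -6310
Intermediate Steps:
o(x, s) = s + x
-3155*A(o(4, 5), -7) = -3155*((5 + 4) - 7) = -3155*(9 - 7) = -3155*2 = -6310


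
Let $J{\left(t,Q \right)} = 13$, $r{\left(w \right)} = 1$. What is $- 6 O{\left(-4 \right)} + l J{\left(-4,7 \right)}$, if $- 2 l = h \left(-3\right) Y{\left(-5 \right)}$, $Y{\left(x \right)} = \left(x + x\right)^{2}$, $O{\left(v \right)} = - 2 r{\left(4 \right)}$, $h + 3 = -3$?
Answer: $-11688$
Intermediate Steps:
$h = -6$ ($h = -3 - 3 = -6$)
$O{\left(v \right)} = -2$ ($O{\left(v \right)} = \left(-2\right) 1 = -2$)
$Y{\left(x \right)} = 4 x^{2}$ ($Y{\left(x \right)} = \left(2 x\right)^{2} = 4 x^{2}$)
$l = -900$ ($l = - \frac{\left(-6\right) \left(-3\right) 4 \left(-5\right)^{2}}{2} = - \frac{18 \cdot 4 \cdot 25}{2} = - \frac{18 \cdot 100}{2} = \left(- \frac{1}{2}\right) 1800 = -900$)
$- 6 O{\left(-4 \right)} + l J{\left(-4,7 \right)} = \left(-6\right) \left(-2\right) - 11700 = 12 - 11700 = -11688$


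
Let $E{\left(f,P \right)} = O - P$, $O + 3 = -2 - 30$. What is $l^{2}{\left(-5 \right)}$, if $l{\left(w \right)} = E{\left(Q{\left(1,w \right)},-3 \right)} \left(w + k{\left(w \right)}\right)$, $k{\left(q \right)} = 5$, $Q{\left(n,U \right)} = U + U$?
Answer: $0$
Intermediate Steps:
$Q{\left(n,U \right)} = 2 U$
$O = -35$ ($O = -3 - 32 = -35$)
$E{\left(f,P \right)} = -35 - P$
$l{\left(w \right)} = -160 - 32 w$ ($l{\left(w \right)} = \left(-35 - -3\right) \left(w + 5\right) = \left(-35 + 3\right) \left(5 + w\right) = - 32 \left(5 + w\right) = -160 - 32 w$)
$l^{2}{\left(-5 \right)} = \left(-160 - -160\right)^{2} = \left(-160 + 160\right)^{2} = 0^{2} = 0$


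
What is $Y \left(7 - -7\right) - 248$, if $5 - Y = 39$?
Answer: $-724$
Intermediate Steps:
$Y = -34$ ($Y = 5 - 39 = -34$)
$Y \left(7 - -7\right) - 248 = - 34 \left(7 - -7\right) - 248 = - 34 \left(7 + 7\right) - 248 = \left(-34\right) 14 - 248 = -476 - 248 = -724$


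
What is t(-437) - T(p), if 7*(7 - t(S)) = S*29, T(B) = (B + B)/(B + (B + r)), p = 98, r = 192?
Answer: 1233691/679 ≈ 1816.9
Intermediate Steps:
T(B) = 2*B/(192 + 2*B) (T(B) = (B + B)/(B + (B + 192)) = (2*B)/(B + (192 + B)) = (2*B)/(192 + 2*B) = 2*B/(192 + 2*B))
t(S) = 7 - 29*S/7 (t(S) = 7 - S*29/7 = 7 - 29*S/7)
t(-437) - T(p) = (7 - 29/7*(-437)) - 98/(96 + 98) = (7 + 12673/7) - 98/194 = 12722/7 - 98/194 = 12722/7 - 1*49/97 = 12722/7 - 49/97 = 1233691/679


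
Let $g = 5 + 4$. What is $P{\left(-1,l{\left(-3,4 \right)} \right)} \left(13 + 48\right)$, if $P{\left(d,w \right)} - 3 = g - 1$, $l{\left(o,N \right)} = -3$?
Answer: $671$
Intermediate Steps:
$g = 9$
$P{\left(d,w \right)} = 11$ ($P{\left(d,w \right)} = 3 + \left(9 - 1\right) = 3 + 8 = 11$)
$P{\left(-1,l{\left(-3,4 \right)} \right)} \left(13 + 48\right) = 11 \left(13 + 48\right) = 11 \cdot 61 = 671$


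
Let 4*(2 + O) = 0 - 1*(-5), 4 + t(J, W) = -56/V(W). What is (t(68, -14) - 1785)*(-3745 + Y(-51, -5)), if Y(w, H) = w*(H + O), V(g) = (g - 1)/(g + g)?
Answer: 392160221/60 ≈ 6.5360e+6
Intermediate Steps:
V(g) = (-1 + g)/(2*g) (V(g) = (-1 + g)/((2*g)) = (-1 + g)*(1/(2*g)) = (-1 + g)/(2*g))
t(J, W) = -4 - 112*W/(-1 + W) (t(J, W) = -4 - 56*2*W/(-1 + W) = -4 - 112*W/(-1 + W))
O = -¾ (O = -2 + (0 - 1*(-5))/4 = -2 + (0 + 5)/4 = -2 + (¼)*5 = -2 + 5/4 = -¾ ≈ -0.75000)
Y(w, H) = w*(-¾ + H) (Y(w, H) = w*(H - ¾) = w*(-¾ + H))
(t(68, -14) - 1785)*(-3745 + Y(-51, -5)) = (4*(1 - 29*(-14))/(-1 - 14) - 1785)*(-3745 + (¼)*(-51)*(-3 + 4*(-5))) = (4*(1 + 406)/(-15) - 1785)*(-3745 + (¼)*(-51)*(-3 - 20)) = (4*(-1/15)*407 - 1785)*(-3745 + (¼)*(-51)*(-23)) = (-1628/15 - 1785)*(-3745 + 1173/4) = -28403/15*(-13807/4) = 392160221/60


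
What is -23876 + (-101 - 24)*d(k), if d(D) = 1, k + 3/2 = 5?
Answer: -24001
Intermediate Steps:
k = 7/2 (k = -3/2 + 5 = 7/2 ≈ 3.5000)
-23876 + (-101 - 24)*d(k) = -23876 + (-101 - 24)*1 = -23876 - 125*1 = -23876 - 125 = -24001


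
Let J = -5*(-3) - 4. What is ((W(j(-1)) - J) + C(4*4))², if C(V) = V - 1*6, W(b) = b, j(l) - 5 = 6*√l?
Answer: -20 + 48*I ≈ -20.0 + 48.0*I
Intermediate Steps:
J = 11 (J = 15 - 4 = 11)
j(l) = 5 + 6*√l
C(V) = -6 + V (C(V) = V - 6 = -6 + V)
((W(j(-1)) - J) + C(4*4))² = (((5 + 6*√(-1)) - 1*11) + (-6 + 4*4))² = (((5 + 6*I) - 11) + (-6 + 16))² = ((-6 + 6*I) + 10)² = (4 + 6*I)²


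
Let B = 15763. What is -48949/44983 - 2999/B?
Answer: -906487104/709067029 ≈ -1.2784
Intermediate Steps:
-48949/44983 - 2999/B = -48949/44983 - 2999/15763 = -906487104/709067029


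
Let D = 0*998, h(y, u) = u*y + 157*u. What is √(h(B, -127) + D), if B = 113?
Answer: 3*I*√3810 ≈ 185.18*I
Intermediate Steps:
h(y, u) = 157*u + u*y
D = 0
√(h(B, -127) + D) = √(-127*(157 + 113) + 0) = √(-127*270 + 0) = √(-34290 + 0) = √(-34290) = 3*I*√3810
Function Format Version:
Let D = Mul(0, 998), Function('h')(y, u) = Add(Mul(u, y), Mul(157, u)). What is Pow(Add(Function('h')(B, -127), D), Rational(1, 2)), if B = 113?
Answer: Mul(3, I, Pow(3810, Rational(1, 2))) ≈ Mul(185.18, I)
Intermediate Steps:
Function('h')(y, u) = Add(Mul(157, u), Mul(u, y))
D = 0
Pow(Add(Function('h')(B, -127), D), Rational(1, 2)) = Pow(Add(Mul(-127, Add(157, 113)), 0), Rational(1, 2)) = Pow(Add(Mul(-127, 270), 0), Rational(1, 2)) = Pow(Add(-34290, 0), Rational(1, 2)) = Pow(-34290, Rational(1, 2)) = Mul(3, I, Pow(3810, Rational(1, 2)))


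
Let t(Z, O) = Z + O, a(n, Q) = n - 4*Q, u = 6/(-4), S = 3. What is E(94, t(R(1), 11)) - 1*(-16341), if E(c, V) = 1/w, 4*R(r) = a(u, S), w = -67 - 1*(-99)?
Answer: 522913/32 ≈ 16341.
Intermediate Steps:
u = -3/2 (u = 6*(-¼) = -3/2 ≈ -1.5000)
w = 32 (w = -67 + 99 = 32)
R(r) = -27/8 (R(r) = (-3/2 - 4*3)/4 = (-3/2 - 12)/4 = (¼)*(-27/2) = -27/8)
t(Z, O) = O + Z
E(c, V) = 1/32
E(94, t(R(1), 11)) - 1*(-16341) = 1/32 - 1*(-16341) = 1/32 + 16341 = 522913/32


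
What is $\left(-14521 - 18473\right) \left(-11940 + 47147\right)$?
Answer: $-1161619758$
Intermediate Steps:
$\left(-14521 - 18473\right) \left(-11940 + 47147\right) = \left(-32994\right) 35207 = -1161619758$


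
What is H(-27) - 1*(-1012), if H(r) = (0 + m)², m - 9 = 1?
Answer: 1112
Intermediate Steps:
m = 10 (m = 9 + 1 = 10)
H(r) = 100 (H(r) = (0 + 10)² = 10² = 100)
H(-27) - 1*(-1012) = 100 - 1*(-1012) = 100 + 1012 = 1112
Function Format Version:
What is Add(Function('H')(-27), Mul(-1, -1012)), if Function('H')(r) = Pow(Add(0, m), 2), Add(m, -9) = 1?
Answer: 1112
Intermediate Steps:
m = 10 (m = Add(9, 1) = 10)
Function('H')(r) = 100 (Function('H')(r) = Pow(Add(0, 10), 2) = Pow(10, 2) = 100)
Add(Function('H')(-27), Mul(-1, -1012)) = Add(100, Mul(-1, -1012)) = Add(100, 1012) = 1112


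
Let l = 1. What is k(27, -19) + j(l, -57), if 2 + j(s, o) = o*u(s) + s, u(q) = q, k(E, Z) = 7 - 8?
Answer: -59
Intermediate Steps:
k(E, Z) = -1
j(s, o) = -2 + s + o*s (j(s, o) = -2 + (o*s + s) = -2 + (s + o*s) = -2 + s + o*s)
k(27, -19) + j(l, -57) = -1 + (-2 + 1 - 57*1) = -1 + (-2 + 1 - 57) = -1 - 58 = -59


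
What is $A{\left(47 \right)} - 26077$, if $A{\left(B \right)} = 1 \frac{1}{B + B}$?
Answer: $- \frac{2451237}{94} \approx -26077.0$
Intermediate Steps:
$A{\left(B \right)} = \frac{1}{2 B}$ ($A{\left(B \right)} = 1 \frac{1}{2 B} = \frac{1}{2 B}$)
$A{\left(47 \right)} - 26077 = \frac{1}{2 \cdot 47} - 26077 = \frac{1}{2} \cdot \frac{1}{47} - 26077 = \frac{1}{94} - 26077 = - \frac{2451237}{94}$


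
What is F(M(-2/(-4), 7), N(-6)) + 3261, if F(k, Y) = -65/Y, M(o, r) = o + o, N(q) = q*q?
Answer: 117331/36 ≈ 3259.2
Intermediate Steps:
N(q) = q²
M(o, r) = 2*o
F(M(-2/(-4), 7), N(-6)) + 3261 = -65/((-6)²) + 3261 = -65/36 + 3261 = 117331/36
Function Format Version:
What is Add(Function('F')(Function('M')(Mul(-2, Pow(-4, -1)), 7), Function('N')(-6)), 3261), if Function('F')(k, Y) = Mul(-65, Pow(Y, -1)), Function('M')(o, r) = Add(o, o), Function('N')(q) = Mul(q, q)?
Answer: Rational(117331, 36) ≈ 3259.2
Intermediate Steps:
Function('N')(q) = Pow(q, 2)
Function('M')(o, r) = Mul(2, o)
Add(Function('F')(Function('M')(Mul(-2, Pow(-4, -1)), 7), Function('N')(-6)), 3261) = Add(Mul(-65, Pow(Pow(-6, 2), -1)), 3261) = Add(Mul(-65, Pow(36, -1)), 3261) = Add(Mul(-65, Rational(1, 36)), 3261) = Add(Rational(-65, 36), 3261) = Rational(117331, 36)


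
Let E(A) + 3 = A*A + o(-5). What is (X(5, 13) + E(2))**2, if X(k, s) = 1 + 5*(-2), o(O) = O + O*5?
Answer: 1444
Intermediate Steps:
o(O) = 6*O (o(O) = O + 5*O = 6*O)
X(k, s) = -9 (X(k, s) = 1 - 10 = -9)
E(A) = -33 + A**2 (E(A) = -3 + (A*A + 6*(-5)) = -3 + (A**2 - 30) = -3 + (-30 + A**2) = -33 + A**2)
(X(5, 13) + E(2))**2 = (-9 + (-33 + 2**2))**2 = (-9 + (-33 + 4))**2 = (-9 - 29)**2 = (-38)**2 = 1444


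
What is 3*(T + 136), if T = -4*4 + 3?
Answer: 369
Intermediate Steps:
T = -13 (T = -16 + 3 = -13)
3*(T + 136) = 3*(-13 + 136) = 3*123 = 369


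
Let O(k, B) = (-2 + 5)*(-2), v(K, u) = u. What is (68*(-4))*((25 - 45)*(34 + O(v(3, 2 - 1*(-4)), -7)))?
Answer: 152320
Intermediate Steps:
O(k, B) = -6 (O(k, B) = 3*(-2) = -6)
(68*(-4))*((25 - 45)*(34 + O(v(3, 2 - 1*(-4)), -7))) = (68*(-4))*((25 - 45)*(34 - 6)) = -(-5440)*28 = -272*(-560) = 152320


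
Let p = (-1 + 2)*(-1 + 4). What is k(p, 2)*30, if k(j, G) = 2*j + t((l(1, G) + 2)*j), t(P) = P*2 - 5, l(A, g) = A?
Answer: 570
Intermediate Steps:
p = 3 (p = 1*3 = 3)
t(P) = -5 + 2*P (t(P) = 2*P - 5 = -5 + 2*P)
k(j, G) = -5 + 8*j (k(j, G) = 2*j + (-5 + 2*((1 + 2)*j)) = 2*j + (-5 + 2*(3*j)) = 2*j + (-5 + 6*j) = -5 + 8*j)
k(p, 2)*30 = (-5 + 8*3)*30 = (-5 + 24)*30 = 19*30 = 570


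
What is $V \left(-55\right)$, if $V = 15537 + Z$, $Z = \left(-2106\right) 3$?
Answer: $-507045$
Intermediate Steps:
$Z = -6318$
$V = 9219$ ($V = 15537 - 6318 = 9219$)
$V \left(-55\right) = 9219 \left(-55\right) = -507045$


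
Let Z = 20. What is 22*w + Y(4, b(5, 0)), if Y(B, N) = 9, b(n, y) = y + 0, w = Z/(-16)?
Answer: -37/2 ≈ -18.500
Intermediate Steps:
w = -5/4 (w = 20/(-16) = 20*(-1/16) = -5/4 ≈ -1.2500)
b(n, y) = y
22*w + Y(4, b(5, 0)) = 22*(-5/4) + 9 = -55/2 + 9 = -37/2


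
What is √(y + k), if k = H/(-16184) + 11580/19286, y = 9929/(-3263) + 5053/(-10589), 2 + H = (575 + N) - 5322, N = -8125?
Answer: I*√13357182034986445798521531061/79297801329838 ≈ 1.4575*I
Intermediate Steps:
H = -12874 (H = -2 + ((575 - 8125) - 5322) = -2 + (-7550 - 5322) = -2 - 12872 = -12874)
y = -121626120/34551907 (y = 9929*(-1/3263) + 5053*(-1/10589) = -9929/3263 - 5053/10589 = -121626120/34551907 ≈ -3.5201)
k = 108924671/78031156 (k = -12874/(-16184) + 11580/19286 = -12874*(-1/16184) + 11580*(1/19286) = 6437/8092 + 5790/9643 = 108924671/78031156 ≈ 1.3959)
√(y + k) = √(-121626120/34551907 + 108924671/78031156) = √(-5727071640997123/2696125245214492) = I*√13357182034986445798521531061/79297801329838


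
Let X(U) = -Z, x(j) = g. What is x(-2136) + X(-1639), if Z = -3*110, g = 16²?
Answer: 586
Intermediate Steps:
g = 256
Z = -330
x(j) = 256
X(U) = 330 (X(U) = -1*(-330) = 330)
x(-2136) + X(-1639) = 256 + 330 = 586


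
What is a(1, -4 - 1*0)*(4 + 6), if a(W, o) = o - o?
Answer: 0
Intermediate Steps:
a(W, o) = 0
a(1, -4 - 1*0)*(4 + 6) = 0*(4 + 6) = 0*10 = 0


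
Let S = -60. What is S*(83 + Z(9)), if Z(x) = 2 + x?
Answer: -5640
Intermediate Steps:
S*(83 + Z(9)) = -60*(83 + (2 + 9)) = -60*(83 + 11) = -60*94 = -5640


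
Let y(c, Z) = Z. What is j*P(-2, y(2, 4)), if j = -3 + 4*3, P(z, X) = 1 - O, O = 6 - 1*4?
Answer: -9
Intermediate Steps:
O = 2 (O = 6 - 4 = 2)
P(z, X) = -1 (P(z, X) = 1 - 1*2 = 1 - 2 = -1)
j = 9 (j = -3 + 12 = 9)
j*P(-2, y(2, 4)) = 9*(-1) = -9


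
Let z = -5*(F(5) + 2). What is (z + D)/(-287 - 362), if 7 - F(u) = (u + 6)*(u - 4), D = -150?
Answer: 140/649 ≈ 0.21572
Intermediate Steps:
F(u) = 7 - (-4 + u)*(6 + u) (F(u) = 7 - (u + 6)*(u - 4) = 7 - (6 + u)*(-4 + u) = 7 - (-4 + u)*(6 + u))
z = 10 (z = -5*((31 - 1*5² - 2*5) + 2) = -5*((31 - 1*25 - 10) + 2) = -5*((31 - 25 - 10) + 2) = -5*(-4 + 2) = -5*(-2) = 10)
(z + D)/(-287 - 362) = (10 - 150)/(-287 - 362) = -140/(-649) = -140*(-1/649) = 140/649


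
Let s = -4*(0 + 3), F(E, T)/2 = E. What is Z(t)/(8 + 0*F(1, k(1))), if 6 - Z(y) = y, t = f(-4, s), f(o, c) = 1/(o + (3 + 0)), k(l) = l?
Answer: 7/8 ≈ 0.87500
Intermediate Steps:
F(E, T) = 2*E
s = -12 (s = -4*3 = -12)
f(o, c) = 1/(3 + o) (f(o, c) = 1/(o + 3) = 1/(3 + o))
t = -1 (t = 1/(3 - 4) = 1/(-1) = -1)
Z(y) = 6 - y
Z(t)/(8 + 0*F(1, k(1))) = (6 - 1*(-1))/(8 + 0*(2*1)) = (6 + 1)/(8 + 0*2) = 7/(8 + 0) = 7/8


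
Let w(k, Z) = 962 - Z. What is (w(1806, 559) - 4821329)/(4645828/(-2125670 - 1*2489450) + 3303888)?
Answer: -5562288000280/3811958735183 ≈ -1.4592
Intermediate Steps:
(w(1806, 559) - 4821329)/(4645828/(-2125670 - 1*2489450) + 3303888) = ((962 - 1*559) - 4821329)/(4645828/(-2125670 - 1*2489450) + 3303888) = ((962 - 559) - 4821329)/(4645828/(-2125670 - 2489450) + 3303888) = (403 - 4821329)/(4645828/(-4615120) + 3303888) = -4820926/(4645828*(-1/4615120) + 3303888) = -4820926/(-1161457/1153780 + 3303888) = -4820926/3811958735183/1153780 = -4820926*1153780/3811958735183 = -5562288000280/3811958735183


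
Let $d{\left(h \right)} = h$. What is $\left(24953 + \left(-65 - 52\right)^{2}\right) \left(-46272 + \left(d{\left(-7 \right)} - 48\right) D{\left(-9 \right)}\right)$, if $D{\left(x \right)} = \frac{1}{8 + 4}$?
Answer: $- \frac{10729318399}{6} \approx -1.7882 \cdot 10^{9}$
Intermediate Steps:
$D{\left(x \right)} = \frac{1}{12}$
$\left(24953 + \left(-65 - 52\right)^{2}\right) \left(-46272 + \left(d{\left(-7 \right)} - 48\right) D{\left(-9 \right)}\right) = \left(24953 + \left(-65 - 52\right)^{2}\right) \left(-46272 + \left(-7 - 48\right) \frac{1}{12}\right) = \left(24953 + \left(-117\right)^{2}\right) \left(-46272 - \frac{55}{12}\right) = \left(24953 + 13689\right) \left(-46272 - \frac{55}{12}\right) = 38642 \left(- \frac{555319}{12}\right) = - \frac{10729318399}{6}$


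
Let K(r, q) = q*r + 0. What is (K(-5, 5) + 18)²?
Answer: 49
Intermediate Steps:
K(r, q) = q*r
(K(-5, 5) + 18)² = (5*(-5) + 18)² = (-25 + 18)² = (-7)² = 49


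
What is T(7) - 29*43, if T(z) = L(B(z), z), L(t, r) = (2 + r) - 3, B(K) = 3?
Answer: -1241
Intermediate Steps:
L(t, r) = -1 + r
T(z) = -1 + z
T(7) - 29*43 = (-1 + 7) - 29*43 = 6 - 1247 = -1241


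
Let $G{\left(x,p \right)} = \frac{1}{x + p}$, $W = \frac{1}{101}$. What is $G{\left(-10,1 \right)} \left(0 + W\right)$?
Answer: $- \frac{1}{909} \approx -0.0011001$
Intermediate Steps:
$W = \frac{1}{101} \approx 0.009901$
$G{\left(x,p \right)} = \frac{1}{p + x}$
$G{\left(-10,1 \right)} \left(0 + W\right) = \frac{0 + \frac{1}{101}}{1 - 10} = \frac{1}{-9} \cdot \frac{1}{101} = \left(- \frac{1}{9}\right) \frac{1}{101} = - \frac{1}{909}$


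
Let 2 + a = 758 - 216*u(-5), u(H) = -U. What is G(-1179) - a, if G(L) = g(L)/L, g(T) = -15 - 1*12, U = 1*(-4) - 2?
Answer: 70743/131 ≈ 540.02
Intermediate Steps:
U = -6 (U = -4 - 2 = -6)
g(T) = -27 (g(T) = -15 - 12 = -27)
u(H) = 6 (u(H) = -1*(-6) = 6)
G(L) = -27/L
a = -540 (a = -2 + (758 - 216*6) = -2 + (758 - 1296) = -2 - 538 = -540)
G(-1179) - a = -27/(-1179) - 1*(-540) = -27*(-1/1179) + 540 = 3/131 + 540 = 70743/131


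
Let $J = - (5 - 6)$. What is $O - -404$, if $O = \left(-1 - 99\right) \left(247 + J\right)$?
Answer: $-24396$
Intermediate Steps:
$J = 1$ ($J = \left(-1\right) \left(-1\right) = 1$)
$O = -24800$ ($O = \left(-1 - 99\right) \left(247 + 1\right) = \left(-100\right) 248 = -24800$)
$O - -404 = -24800 - -404 = -24800 + 404 = -24396$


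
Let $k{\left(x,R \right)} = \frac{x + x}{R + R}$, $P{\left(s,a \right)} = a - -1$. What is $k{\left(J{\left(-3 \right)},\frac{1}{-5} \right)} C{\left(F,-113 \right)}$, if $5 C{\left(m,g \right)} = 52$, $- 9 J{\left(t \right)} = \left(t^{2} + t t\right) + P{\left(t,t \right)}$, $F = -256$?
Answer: $\frac{832}{9} \approx 92.444$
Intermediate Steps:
$P{\left(s,a \right)} = 1 + a$ ($P{\left(s,a \right)} = a + 1 = 1 + a$)
$J{\left(t \right)} = - \frac{1}{9} - \frac{2 t^{2}}{9} - \frac{t}{9}$ ($J{\left(t \right)} = - \frac{\left(t^{2} + t t\right) + \left(1 + t\right)}{9} = - \frac{\left(t^{2} + t^{2}\right) + \left(1 + t\right)}{9} = - \frac{2 t^{2} + \left(1 + t\right)}{9} = - \frac{1 + t + 2 t^{2}}{9} = - \frac{1}{9} - \frac{2 t^{2}}{9} - \frac{t}{9}$)
$k{\left(x,R \right)} = \frac{x}{R}$ ($k{\left(x,R \right)} = \frac{2 x}{2 R} = 2 x \frac{1}{2 R} = \frac{x}{R}$)
$C{\left(m,g \right)} = \frac{52}{5}$ ($C{\left(m,g \right)} = \frac{1}{5} \cdot 52 = \frac{52}{5}$)
$k{\left(J{\left(-3 \right)},\frac{1}{-5} \right)} C{\left(F,-113 \right)} = \frac{- \frac{1}{9} - \frac{2 \left(-3\right)^{2}}{9} - - \frac{1}{3}}{\frac{1}{-5}} \cdot \frac{52}{5} = \frac{- \frac{1}{9} - 2 + \frac{1}{3}}{- \frac{1}{5}} \cdot \frac{52}{5} = \left(- \frac{1}{9} - 2 + \frac{1}{3}\right) \left(-5\right) \frac{52}{5} = \left(- \frac{16}{9}\right) \left(-5\right) \frac{52}{5} = \frac{80}{9} \cdot \frac{52}{5} = \frac{832}{9}$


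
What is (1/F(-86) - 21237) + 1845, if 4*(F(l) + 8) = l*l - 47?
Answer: -141891260/7317 ≈ -19392.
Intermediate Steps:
F(l) = -79/4 + l²/4 (F(l) = -8 + (l*l - 47)/4 = -8 + (l² - 47)/4 = -8 + (-47 + l²)/4 = -8 + (-47/4 + l²/4) = -79/4 + l²/4)
(1/F(-86) - 21237) + 1845 = (1/(-79/4 + (¼)*(-86)²) - 21237) + 1845 = (1/(-79/4 + (¼)*7396) - 21237) + 1845 = (1/(-79/4 + 1849) - 21237) + 1845 = (1/(7317/4) - 21237) + 1845 = (4/7317 - 21237) + 1845 = -155391125/7317 + 1845 = -141891260/7317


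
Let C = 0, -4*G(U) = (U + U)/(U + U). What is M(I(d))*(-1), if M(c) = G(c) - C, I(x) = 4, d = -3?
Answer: ¼ ≈ 0.25000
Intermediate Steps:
G(U) = -¼ (G(U) = -(U + U)/(4*(U + U)) = -2*U/(4*(2*U)) = -2*U*1/(2*U)/4 = -¼*1 = -¼)
M(c) = -¼ (M(c) = -¼ - 1*0 = -¼ + 0 = -¼)
M(I(d))*(-1) = -¼*(-1) = ¼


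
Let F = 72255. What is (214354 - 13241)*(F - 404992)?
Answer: -66917736281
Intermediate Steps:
(214354 - 13241)*(F - 404992) = (214354 - 13241)*(72255 - 404992) = 201113*(-332737) = -66917736281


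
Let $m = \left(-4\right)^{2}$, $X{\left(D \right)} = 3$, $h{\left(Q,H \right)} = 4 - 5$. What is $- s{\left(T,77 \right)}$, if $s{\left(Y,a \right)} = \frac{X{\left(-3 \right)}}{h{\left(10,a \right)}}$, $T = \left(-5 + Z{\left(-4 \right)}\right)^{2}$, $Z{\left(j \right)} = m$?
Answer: $3$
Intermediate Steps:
$h{\left(Q,H \right)} = -1$ ($h{\left(Q,H \right)} = 4 - 5 = -1$)
$m = 16$
$Z{\left(j \right)} = 16$
$T = 121$ ($T = \left(-5 + 16\right)^{2} = 11^{2} = 121$)
$s{\left(Y,a \right)} = -3$ ($s{\left(Y,a \right)} = \frac{3}{-1} = 3 \left(-1\right) = -3$)
$- s{\left(T,77 \right)} = \left(-1\right) \left(-3\right) = 3$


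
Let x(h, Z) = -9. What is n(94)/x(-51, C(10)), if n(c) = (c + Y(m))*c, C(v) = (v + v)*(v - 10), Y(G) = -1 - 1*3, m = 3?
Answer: -940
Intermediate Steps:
Y(G) = -4 (Y(G) = -1 - 3 = -4)
C(v) = 2*v*(-10 + v) (C(v) = (2*v)*(-10 + v) = 2*v*(-10 + v))
n(c) = c*(-4 + c) (n(c) = (c - 4)*c = (-4 + c)*c = c*(-4 + c))
n(94)/x(-51, C(10)) = (94*(-4 + 94))/(-9) = (94*90)*(-⅑) = 8460*(-⅑) = -940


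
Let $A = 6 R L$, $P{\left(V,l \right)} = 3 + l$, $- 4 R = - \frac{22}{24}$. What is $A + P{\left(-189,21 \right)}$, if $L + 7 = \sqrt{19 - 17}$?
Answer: $\frac{115}{8} + \frac{11 \sqrt{2}}{8} \approx 16.32$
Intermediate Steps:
$L = -7 + \sqrt{2}$ ($L = -7 + \sqrt{19 - 17} = -7 + \sqrt{2} \approx -5.5858$)
$R = \frac{11}{48}$ ($R = - \frac{\left(-22\right) \frac{1}{24}}{4} = \left(- \frac{1}{4}\right) \left(- \frac{11}{12}\right) = \frac{11}{48} \approx 0.22917$)
$A = - \frac{77}{8} + \frac{11 \sqrt{2}}{8}$ ($A = 6 \cdot \frac{11}{48} \left(-7 + \sqrt{2}\right) = \frac{11 \left(-7 + \sqrt{2}\right)}{8} = - \frac{77}{8} + \frac{11 \sqrt{2}}{8} \approx -7.6805$)
$A + P{\left(-189,21 \right)} = \left(- \frac{77}{8} + \frac{11 \sqrt{2}}{8}\right) + \left(3 + 21\right) = \left(- \frac{77}{8} + \frac{11 \sqrt{2}}{8}\right) + 24 = \frac{115}{8} + \frac{11 \sqrt{2}}{8}$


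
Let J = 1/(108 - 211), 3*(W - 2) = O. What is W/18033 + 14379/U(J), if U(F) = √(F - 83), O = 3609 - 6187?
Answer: -2572/54099 - 4793*I*√3914/190 ≈ -0.047542 - 1578.2*I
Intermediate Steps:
O = -2578
W = -2572/3 (W = 2 + (⅓)*(-2578) = 2 - 2578/3 = -2572/3 ≈ -857.33)
J = -1/103 (J = 1/(-103) = -1/103 ≈ -0.0097087)
U(F) = √(-83 + F)
W/18033 + 14379/U(J) = -2572/3/18033 + 14379/(√(-83 - 1/103)) = -2572/3*1/18033 + 14379/(√(-8550/103)) = -2572/54099 + 14379/((15*I*√3914/103)) = -2572/54099 + 14379*(-I*√3914/570) = -2572/54099 - 4793*I*√3914/190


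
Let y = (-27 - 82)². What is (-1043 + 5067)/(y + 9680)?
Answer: 4024/21561 ≈ 0.18663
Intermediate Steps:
y = 11881 (y = (-109)² = 11881)
(-1043 + 5067)/(y + 9680) = (-1043 + 5067)/(11881 + 9680) = 4024/21561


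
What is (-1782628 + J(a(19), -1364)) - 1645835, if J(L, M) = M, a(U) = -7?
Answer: -3429827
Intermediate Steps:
(-1782628 + J(a(19), -1364)) - 1645835 = (-1782628 - 1364) - 1645835 = -1783992 - 1645835 = -3429827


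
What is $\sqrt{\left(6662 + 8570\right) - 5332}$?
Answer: $30 \sqrt{11} \approx 99.499$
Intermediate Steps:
$\sqrt{\left(6662 + 8570\right) - 5332} = \sqrt{15232 - 5332} = \sqrt{9900} = 30 \sqrt{11}$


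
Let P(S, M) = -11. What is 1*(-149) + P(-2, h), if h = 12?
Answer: -160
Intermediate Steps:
1*(-149) + P(-2, h) = 1*(-149) - 11 = -149 - 11 = -160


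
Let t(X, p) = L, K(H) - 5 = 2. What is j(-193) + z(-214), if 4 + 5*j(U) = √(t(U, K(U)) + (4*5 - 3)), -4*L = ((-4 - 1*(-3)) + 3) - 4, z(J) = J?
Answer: -1074/5 + √70/10 ≈ -213.96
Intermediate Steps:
K(H) = 7 (K(H) = 5 + 2 = 7)
L = ½ (L = -(((-4 - 1*(-3)) + 3) - 4)/4 = -(((-4 + 3) + 3) - 4)/4 = -((-1 + 3) - 4)/4 = -(2 - 4)/4 = -¼*(-2) = ½ ≈ 0.50000)
t(X, p) = ½
j(U) = -⅘ + √70/10 (j(U) = -⅘ + √(½ + (4*5 - 3))/5 = -⅘ + √(½ + (20 - 3))/5 = -⅘ + √(½ + 17)/5 = -⅘ + √(35/2)/5 = -⅘ + (√70/2)/5 = -⅘ + √70/10)
j(-193) + z(-214) = (-⅘ + √70/10) - 214 = -1074/5 + √70/10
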